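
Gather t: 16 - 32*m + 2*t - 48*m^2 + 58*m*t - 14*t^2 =-48*m^2 - 32*m - 14*t^2 + t*(58*m + 2) + 16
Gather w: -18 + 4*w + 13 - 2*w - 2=2*w - 7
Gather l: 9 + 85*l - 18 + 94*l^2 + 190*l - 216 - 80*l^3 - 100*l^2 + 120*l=-80*l^3 - 6*l^2 + 395*l - 225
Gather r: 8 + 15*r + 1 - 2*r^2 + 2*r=-2*r^2 + 17*r + 9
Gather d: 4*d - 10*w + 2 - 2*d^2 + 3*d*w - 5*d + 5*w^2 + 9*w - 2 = -2*d^2 + d*(3*w - 1) + 5*w^2 - w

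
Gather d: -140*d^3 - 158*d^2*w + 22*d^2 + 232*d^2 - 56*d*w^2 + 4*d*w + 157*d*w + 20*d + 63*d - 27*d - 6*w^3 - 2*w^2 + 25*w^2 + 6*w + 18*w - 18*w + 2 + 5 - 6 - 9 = -140*d^3 + d^2*(254 - 158*w) + d*(-56*w^2 + 161*w + 56) - 6*w^3 + 23*w^2 + 6*w - 8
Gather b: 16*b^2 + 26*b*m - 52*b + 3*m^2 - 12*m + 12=16*b^2 + b*(26*m - 52) + 3*m^2 - 12*m + 12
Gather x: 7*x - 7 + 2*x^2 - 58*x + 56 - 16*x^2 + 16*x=-14*x^2 - 35*x + 49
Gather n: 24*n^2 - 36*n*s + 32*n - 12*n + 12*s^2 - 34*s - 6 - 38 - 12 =24*n^2 + n*(20 - 36*s) + 12*s^2 - 34*s - 56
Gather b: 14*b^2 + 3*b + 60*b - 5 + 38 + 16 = 14*b^2 + 63*b + 49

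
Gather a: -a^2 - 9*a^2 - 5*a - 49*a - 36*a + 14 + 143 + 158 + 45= -10*a^2 - 90*a + 360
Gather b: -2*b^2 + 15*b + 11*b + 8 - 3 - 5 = -2*b^2 + 26*b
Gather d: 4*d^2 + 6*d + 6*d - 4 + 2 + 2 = 4*d^2 + 12*d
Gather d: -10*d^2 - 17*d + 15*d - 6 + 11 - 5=-10*d^2 - 2*d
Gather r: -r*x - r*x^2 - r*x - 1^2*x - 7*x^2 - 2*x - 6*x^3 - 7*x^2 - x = r*(-x^2 - 2*x) - 6*x^3 - 14*x^2 - 4*x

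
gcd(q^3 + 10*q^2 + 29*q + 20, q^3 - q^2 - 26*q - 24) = q^2 + 5*q + 4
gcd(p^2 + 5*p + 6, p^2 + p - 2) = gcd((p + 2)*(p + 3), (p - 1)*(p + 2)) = p + 2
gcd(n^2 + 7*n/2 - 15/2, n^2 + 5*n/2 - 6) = n - 3/2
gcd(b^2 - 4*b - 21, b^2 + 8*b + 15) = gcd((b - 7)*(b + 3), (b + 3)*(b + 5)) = b + 3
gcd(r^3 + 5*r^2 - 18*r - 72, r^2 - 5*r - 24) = r + 3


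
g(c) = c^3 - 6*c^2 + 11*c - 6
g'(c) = 3*c^2 - 12*c + 11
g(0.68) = -0.98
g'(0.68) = 4.23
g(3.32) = 0.98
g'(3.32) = 4.23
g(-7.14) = -754.41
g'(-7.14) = 249.62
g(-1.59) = -42.68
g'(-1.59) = 37.66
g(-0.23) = -8.86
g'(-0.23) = 13.92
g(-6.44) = -592.77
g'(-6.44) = 212.70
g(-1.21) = -29.87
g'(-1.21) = 29.91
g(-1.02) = -24.52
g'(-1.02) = 26.36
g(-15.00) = -4896.00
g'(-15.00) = 866.00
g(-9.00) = -1320.00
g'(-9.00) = 362.00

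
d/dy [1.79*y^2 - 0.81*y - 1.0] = 3.58*y - 0.81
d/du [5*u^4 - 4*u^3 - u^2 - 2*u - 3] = 20*u^3 - 12*u^2 - 2*u - 2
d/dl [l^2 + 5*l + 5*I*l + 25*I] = 2*l + 5 + 5*I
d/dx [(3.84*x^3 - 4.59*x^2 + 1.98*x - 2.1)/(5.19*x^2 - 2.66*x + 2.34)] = (19.9296*x^4 - 20.4288*x^3 + 28.89*x^2 + 0.316800000000004*x - 0.952800000000001)/(26.9361*x^4 - 27.6108*x^3 + 31.3648*x^2 - 12.4488*x + 5.4756)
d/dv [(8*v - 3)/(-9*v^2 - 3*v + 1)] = (72*v^2 - 54*v - 1)/(81*v^4 + 54*v^3 - 9*v^2 - 6*v + 1)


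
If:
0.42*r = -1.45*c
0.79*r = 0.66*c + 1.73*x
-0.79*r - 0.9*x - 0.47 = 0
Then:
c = 0.10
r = -0.36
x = -0.20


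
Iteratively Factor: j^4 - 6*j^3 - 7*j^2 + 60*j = (j + 3)*(j^3 - 9*j^2 + 20*j) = j*(j + 3)*(j^2 - 9*j + 20) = j*(j - 4)*(j + 3)*(j - 5)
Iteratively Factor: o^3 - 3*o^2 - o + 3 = (o - 3)*(o^2 - 1) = (o - 3)*(o + 1)*(o - 1)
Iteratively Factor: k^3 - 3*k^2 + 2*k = (k)*(k^2 - 3*k + 2) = k*(k - 1)*(k - 2)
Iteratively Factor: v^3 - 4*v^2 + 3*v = (v - 3)*(v^2 - v) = v*(v - 3)*(v - 1)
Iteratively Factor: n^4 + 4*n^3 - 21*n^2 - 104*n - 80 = (n - 5)*(n^3 + 9*n^2 + 24*n + 16) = (n - 5)*(n + 4)*(n^2 + 5*n + 4) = (n - 5)*(n + 1)*(n + 4)*(n + 4)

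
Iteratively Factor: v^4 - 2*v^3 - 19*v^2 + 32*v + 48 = (v + 1)*(v^3 - 3*v^2 - 16*v + 48) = (v - 3)*(v + 1)*(v^2 - 16) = (v - 3)*(v + 1)*(v + 4)*(v - 4)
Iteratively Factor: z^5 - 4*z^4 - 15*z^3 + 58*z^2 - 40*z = (z)*(z^4 - 4*z^3 - 15*z^2 + 58*z - 40) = z*(z + 4)*(z^3 - 8*z^2 + 17*z - 10) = z*(z - 5)*(z + 4)*(z^2 - 3*z + 2) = z*(z - 5)*(z - 1)*(z + 4)*(z - 2)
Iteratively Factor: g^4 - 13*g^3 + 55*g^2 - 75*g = (g - 5)*(g^3 - 8*g^2 + 15*g) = (g - 5)*(g - 3)*(g^2 - 5*g) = g*(g - 5)*(g - 3)*(g - 5)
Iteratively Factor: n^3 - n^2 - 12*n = (n - 4)*(n^2 + 3*n) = n*(n - 4)*(n + 3)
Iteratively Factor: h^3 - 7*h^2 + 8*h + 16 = (h + 1)*(h^2 - 8*h + 16) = (h - 4)*(h + 1)*(h - 4)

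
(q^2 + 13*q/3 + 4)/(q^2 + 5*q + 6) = (q + 4/3)/(q + 2)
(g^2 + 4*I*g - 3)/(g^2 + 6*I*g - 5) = (g + 3*I)/(g + 5*I)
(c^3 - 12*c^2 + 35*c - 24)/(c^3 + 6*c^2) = (c^3 - 12*c^2 + 35*c - 24)/(c^2*(c + 6))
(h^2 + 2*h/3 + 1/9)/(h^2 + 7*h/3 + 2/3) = (h + 1/3)/(h + 2)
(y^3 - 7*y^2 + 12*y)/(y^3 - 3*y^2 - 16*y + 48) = y/(y + 4)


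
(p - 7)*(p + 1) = p^2 - 6*p - 7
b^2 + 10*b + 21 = (b + 3)*(b + 7)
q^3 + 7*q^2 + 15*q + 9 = (q + 1)*(q + 3)^2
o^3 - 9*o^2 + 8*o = o*(o - 8)*(o - 1)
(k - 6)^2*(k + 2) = k^3 - 10*k^2 + 12*k + 72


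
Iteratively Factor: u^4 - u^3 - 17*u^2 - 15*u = (u - 5)*(u^3 + 4*u^2 + 3*u) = u*(u - 5)*(u^2 + 4*u + 3) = u*(u - 5)*(u + 1)*(u + 3)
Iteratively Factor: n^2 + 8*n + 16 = (n + 4)*(n + 4)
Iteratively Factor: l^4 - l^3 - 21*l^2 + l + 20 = (l + 4)*(l^3 - 5*l^2 - l + 5) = (l - 5)*(l + 4)*(l^2 - 1) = (l - 5)*(l - 1)*(l + 4)*(l + 1)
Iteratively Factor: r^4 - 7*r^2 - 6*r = (r + 1)*(r^3 - r^2 - 6*r) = (r + 1)*(r + 2)*(r^2 - 3*r) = (r - 3)*(r + 1)*(r + 2)*(r)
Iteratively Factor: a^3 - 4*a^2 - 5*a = (a + 1)*(a^2 - 5*a) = (a - 5)*(a + 1)*(a)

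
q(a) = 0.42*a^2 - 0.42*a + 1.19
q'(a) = 0.84*a - 0.42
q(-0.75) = 1.74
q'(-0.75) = -1.05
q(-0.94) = 1.96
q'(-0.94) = -1.21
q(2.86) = 3.42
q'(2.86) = 1.98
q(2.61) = 2.95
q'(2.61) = 1.77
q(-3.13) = 6.62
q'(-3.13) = -3.05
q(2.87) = 3.44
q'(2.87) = 1.99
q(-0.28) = 1.34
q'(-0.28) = -0.66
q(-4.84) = 13.06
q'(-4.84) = -4.49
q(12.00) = 56.63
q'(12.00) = 9.66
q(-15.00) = 101.99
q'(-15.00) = -13.02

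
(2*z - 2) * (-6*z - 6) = 12 - 12*z^2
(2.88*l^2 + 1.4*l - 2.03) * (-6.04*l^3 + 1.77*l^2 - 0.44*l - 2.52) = -17.3952*l^5 - 3.3584*l^4 + 13.472*l^3 - 11.4667*l^2 - 2.6348*l + 5.1156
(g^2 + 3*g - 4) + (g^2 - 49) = 2*g^2 + 3*g - 53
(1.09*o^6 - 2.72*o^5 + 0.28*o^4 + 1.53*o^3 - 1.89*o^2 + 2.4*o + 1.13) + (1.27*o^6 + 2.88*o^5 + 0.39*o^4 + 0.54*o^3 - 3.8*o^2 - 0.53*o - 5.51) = 2.36*o^6 + 0.16*o^5 + 0.67*o^4 + 2.07*o^3 - 5.69*o^2 + 1.87*o - 4.38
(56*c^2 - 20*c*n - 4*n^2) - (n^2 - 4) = 56*c^2 - 20*c*n - 5*n^2 + 4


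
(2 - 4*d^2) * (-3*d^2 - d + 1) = 12*d^4 + 4*d^3 - 10*d^2 - 2*d + 2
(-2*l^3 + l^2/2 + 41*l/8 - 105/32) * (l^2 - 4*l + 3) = -2*l^5 + 17*l^4/2 - 23*l^3/8 - 713*l^2/32 + 57*l/2 - 315/32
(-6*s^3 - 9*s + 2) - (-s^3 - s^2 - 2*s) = -5*s^3 + s^2 - 7*s + 2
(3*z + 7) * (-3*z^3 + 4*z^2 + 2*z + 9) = -9*z^4 - 9*z^3 + 34*z^2 + 41*z + 63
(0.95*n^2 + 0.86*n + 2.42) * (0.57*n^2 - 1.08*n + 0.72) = 0.5415*n^4 - 0.5358*n^3 + 1.1346*n^2 - 1.9944*n + 1.7424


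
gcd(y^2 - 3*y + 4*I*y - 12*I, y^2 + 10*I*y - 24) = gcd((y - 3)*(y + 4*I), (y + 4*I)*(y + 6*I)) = y + 4*I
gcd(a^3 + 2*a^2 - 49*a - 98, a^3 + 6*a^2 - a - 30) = 1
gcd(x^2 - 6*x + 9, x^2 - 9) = x - 3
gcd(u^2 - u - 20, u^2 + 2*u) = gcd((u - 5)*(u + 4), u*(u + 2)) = 1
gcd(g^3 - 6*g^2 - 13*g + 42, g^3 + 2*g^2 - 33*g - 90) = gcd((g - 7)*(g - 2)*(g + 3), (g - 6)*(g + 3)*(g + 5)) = g + 3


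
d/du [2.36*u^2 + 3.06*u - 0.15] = 4.72*u + 3.06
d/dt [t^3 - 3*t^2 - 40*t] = 3*t^2 - 6*t - 40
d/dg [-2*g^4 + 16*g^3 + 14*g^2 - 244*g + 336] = -8*g^3 + 48*g^2 + 28*g - 244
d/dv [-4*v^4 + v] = 1 - 16*v^3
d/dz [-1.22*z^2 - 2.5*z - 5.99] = -2.44*z - 2.5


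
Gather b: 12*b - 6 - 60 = 12*b - 66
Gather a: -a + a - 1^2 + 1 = 0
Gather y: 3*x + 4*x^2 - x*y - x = 4*x^2 - x*y + 2*x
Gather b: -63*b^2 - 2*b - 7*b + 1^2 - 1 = -63*b^2 - 9*b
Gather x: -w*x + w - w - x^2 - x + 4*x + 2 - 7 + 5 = -x^2 + x*(3 - w)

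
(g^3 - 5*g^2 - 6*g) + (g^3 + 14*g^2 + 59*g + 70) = 2*g^3 + 9*g^2 + 53*g + 70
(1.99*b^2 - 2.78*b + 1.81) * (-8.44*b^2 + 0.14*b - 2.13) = -16.7956*b^4 + 23.7418*b^3 - 19.9043*b^2 + 6.1748*b - 3.8553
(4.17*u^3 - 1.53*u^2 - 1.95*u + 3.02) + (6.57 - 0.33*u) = 4.17*u^3 - 1.53*u^2 - 2.28*u + 9.59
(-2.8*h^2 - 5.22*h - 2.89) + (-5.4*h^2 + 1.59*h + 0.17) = -8.2*h^2 - 3.63*h - 2.72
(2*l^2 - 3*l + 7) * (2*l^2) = 4*l^4 - 6*l^3 + 14*l^2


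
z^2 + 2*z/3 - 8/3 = (z - 4/3)*(z + 2)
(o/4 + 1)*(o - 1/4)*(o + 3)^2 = o^4/4 + 39*o^3/16 + 61*o^2/8 + 111*o/16 - 9/4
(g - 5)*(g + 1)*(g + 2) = g^3 - 2*g^2 - 13*g - 10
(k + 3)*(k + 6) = k^2 + 9*k + 18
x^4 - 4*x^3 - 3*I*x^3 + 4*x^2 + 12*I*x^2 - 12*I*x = x*(x - 2)^2*(x - 3*I)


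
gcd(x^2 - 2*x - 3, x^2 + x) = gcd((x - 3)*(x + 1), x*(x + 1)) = x + 1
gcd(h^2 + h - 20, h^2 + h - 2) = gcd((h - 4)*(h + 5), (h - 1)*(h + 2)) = 1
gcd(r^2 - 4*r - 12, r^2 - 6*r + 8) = 1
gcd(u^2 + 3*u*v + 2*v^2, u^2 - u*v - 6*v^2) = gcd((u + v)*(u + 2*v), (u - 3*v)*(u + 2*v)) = u + 2*v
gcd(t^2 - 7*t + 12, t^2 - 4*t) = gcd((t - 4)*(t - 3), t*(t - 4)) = t - 4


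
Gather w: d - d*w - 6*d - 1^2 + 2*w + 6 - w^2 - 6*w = -5*d - w^2 + w*(-d - 4) + 5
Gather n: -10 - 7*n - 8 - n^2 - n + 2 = -n^2 - 8*n - 16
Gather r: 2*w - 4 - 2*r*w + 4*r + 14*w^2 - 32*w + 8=r*(4 - 2*w) + 14*w^2 - 30*w + 4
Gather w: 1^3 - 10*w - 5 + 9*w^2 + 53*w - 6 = 9*w^2 + 43*w - 10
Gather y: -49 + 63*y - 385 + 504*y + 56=567*y - 378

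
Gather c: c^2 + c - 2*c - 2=c^2 - c - 2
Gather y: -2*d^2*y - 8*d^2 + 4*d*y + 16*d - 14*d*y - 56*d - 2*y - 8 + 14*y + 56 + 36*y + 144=-8*d^2 - 40*d + y*(-2*d^2 - 10*d + 48) + 192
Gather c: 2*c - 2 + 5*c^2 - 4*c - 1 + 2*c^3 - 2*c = 2*c^3 + 5*c^2 - 4*c - 3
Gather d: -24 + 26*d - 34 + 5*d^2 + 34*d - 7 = 5*d^2 + 60*d - 65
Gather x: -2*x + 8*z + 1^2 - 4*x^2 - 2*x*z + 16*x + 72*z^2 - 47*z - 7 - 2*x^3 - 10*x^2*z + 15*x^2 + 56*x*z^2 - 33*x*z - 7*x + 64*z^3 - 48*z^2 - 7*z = -2*x^3 + x^2*(11 - 10*z) + x*(56*z^2 - 35*z + 7) + 64*z^3 + 24*z^2 - 46*z - 6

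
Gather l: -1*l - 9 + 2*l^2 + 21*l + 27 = 2*l^2 + 20*l + 18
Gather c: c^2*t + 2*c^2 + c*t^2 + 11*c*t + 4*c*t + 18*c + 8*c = c^2*(t + 2) + c*(t^2 + 15*t + 26)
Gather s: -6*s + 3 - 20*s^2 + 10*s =-20*s^2 + 4*s + 3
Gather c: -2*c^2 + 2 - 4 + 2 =-2*c^2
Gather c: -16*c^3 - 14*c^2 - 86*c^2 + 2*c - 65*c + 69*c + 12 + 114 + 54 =-16*c^3 - 100*c^2 + 6*c + 180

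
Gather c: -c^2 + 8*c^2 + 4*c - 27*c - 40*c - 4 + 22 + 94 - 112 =7*c^2 - 63*c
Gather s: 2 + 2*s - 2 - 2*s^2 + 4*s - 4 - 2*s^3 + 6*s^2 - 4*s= -2*s^3 + 4*s^2 + 2*s - 4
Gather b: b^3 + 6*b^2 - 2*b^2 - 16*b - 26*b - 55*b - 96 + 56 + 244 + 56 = b^3 + 4*b^2 - 97*b + 260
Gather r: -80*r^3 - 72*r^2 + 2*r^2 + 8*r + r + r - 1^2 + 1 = -80*r^3 - 70*r^2 + 10*r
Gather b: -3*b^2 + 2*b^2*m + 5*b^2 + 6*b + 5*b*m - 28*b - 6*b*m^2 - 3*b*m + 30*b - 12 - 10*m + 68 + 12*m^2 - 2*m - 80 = b^2*(2*m + 2) + b*(-6*m^2 + 2*m + 8) + 12*m^2 - 12*m - 24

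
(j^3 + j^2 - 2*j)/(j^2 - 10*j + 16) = j*(j^2 + j - 2)/(j^2 - 10*j + 16)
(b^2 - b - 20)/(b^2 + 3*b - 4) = (b - 5)/(b - 1)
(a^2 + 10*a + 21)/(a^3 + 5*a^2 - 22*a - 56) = (a + 3)/(a^2 - 2*a - 8)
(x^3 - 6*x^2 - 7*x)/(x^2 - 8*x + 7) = x*(x + 1)/(x - 1)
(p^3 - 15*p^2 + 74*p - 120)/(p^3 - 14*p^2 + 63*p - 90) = (p - 4)/(p - 3)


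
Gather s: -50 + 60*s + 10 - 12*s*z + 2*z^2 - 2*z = s*(60 - 12*z) + 2*z^2 - 2*z - 40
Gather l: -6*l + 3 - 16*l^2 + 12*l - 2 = -16*l^2 + 6*l + 1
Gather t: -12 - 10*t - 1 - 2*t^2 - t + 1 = -2*t^2 - 11*t - 12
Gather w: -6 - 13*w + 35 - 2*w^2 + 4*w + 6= -2*w^2 - 9*w + 35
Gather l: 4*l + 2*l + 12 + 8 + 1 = 6*l + 21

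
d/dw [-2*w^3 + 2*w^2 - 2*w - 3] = -6*w^2 + 4*w - 2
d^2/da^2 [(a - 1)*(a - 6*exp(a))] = -6*a*exp(a) - 6*exp(a) + 2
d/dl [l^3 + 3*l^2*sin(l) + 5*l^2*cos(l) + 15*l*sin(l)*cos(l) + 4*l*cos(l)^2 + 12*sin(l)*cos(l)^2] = -5*l^2*sin(l) + 3*l^2*cos(l) + 3*l^2 + 6*l*sin(l) - 4*l*sin(2*l) + 10*l*cos(l) + 15*l*cos(2*l) + 15*sin(2*l)/2 + 3*cos(l) + 2*cos(2*l) + 9*cos(3*l) + 2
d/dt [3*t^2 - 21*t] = 6*t - 21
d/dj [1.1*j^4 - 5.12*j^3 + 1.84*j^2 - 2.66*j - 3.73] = 4.4*j^3 - 15.36*j^2 + 3.68*j - 2.66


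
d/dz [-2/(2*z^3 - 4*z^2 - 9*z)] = 2*(6*z^2 - 8*z - 9)/(z^2*(-2*z^2 + 4*z + 9)^2)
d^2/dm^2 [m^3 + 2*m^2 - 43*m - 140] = 6*m + 4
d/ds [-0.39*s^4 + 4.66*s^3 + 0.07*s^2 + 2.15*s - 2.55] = -1.56*s^3 + 13.98*s^2 + 0.14*s + 2.15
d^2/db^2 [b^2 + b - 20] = 2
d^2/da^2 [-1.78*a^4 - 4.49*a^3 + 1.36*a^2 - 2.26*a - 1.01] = -21.36*a^2 - 26.94*a + 2.72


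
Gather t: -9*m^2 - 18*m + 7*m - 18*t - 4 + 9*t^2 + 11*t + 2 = -9*m^2 - 11*m + 9*t^2 - 7*t - 2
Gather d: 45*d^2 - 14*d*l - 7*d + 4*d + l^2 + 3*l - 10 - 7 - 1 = 45*d^2 + d*(-14*l - 3) + l^2 + 3*l - 18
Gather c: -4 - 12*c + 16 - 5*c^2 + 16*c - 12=-5*c^2 + 4*c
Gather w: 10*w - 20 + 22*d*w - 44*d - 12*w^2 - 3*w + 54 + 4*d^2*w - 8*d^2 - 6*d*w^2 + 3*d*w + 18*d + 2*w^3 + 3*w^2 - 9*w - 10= -8*d^2 - 26*d + 2*w^3 + w^2*(-6*d - 9) + w*(4*d^2 + 25*d - 2) + 24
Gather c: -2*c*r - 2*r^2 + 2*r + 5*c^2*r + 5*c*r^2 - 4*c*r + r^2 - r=5*c^2*r + c*(5*r^2 - 6*r) - r^2 + r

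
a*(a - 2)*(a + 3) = a^3 + a^2 - 6*a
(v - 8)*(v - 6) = v^2 - 14*v + 48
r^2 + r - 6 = (r - 2)*(r + 3)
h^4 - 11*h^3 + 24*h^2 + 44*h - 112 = (h - 7)*(h - 4)*(h - 2)*(h + 2)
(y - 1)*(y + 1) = y^2 - 1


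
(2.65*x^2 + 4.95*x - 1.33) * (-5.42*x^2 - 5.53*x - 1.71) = -14.363*x^4 - 41.4835*x^3 - 24.6964*x^2 - 1.1096*x + 2.2743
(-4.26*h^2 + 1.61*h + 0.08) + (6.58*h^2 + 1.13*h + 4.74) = 2.32*h^2 + 2.74*h + 4.82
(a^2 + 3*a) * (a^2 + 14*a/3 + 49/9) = a^4 + 23*a^3/3 + 175*a^2/9 + 49*a/3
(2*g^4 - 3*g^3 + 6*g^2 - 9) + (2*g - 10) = 2*g^4 - 3*g^3 + 6*g^2 + 2*g - 19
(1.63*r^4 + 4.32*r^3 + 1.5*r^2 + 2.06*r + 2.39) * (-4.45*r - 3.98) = -7.2535*r^5 - 25.7114*r^4 - 23.8686*r^3 - 15.137*r^2 - 18.8343*r - 9.5122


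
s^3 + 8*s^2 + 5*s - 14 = (s - 1)*(s + 2)*(s + 7)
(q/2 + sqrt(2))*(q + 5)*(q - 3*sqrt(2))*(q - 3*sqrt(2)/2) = q^4/2 - 5*sqrt(2)*q^3/4 + 5*q^3/2 - 25*sqrt(2)*q^2/4 - 9*q^2/2 - 45*q/2 + 9*sqrt(2)*q + 45*sqrt(2)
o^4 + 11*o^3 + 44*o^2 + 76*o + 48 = (o + 2)^2*(o + 3)*(o + 4)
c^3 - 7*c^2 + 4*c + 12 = (c - 6)*(c - 2)*(c + 1)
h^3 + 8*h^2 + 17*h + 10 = (h + 1)*(h + 2)*(h + 5)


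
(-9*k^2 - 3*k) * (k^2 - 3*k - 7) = -9*k^4 + 24*k^3 + 72*k^2 + 21*k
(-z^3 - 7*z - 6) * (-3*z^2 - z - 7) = 3*z^5 + z^4 + 28*z^3 + 25*z^2 + 55*z + 42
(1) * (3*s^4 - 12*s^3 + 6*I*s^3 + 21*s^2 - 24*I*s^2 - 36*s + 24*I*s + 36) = 3*s^4 - 12*s^3 + 6*I*s^3 + 21*s^2 - 24*I*s^2 - 36*s + 24*I*s + 36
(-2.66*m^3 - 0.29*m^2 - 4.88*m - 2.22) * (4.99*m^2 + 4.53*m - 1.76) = -13.2734*m^5 - 13.4969*m^4 - 20.9833*m^3 - 32.6738*m^2 - 1.4678*m + 3.9072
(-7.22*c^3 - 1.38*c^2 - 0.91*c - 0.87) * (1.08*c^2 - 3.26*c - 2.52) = -7.7976*c^5 + 22.0468*c^4 + 21.7104*c^3 + 5.5046*c^2 + 5.1294*c + 2.1924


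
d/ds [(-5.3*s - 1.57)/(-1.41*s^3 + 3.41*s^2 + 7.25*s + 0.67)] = (-14.946*s^3 + 11.4319*s^2 + 10.7074*s + 7.8315)/(1.9881*s^6 - 9.6162*s^5 - 8.8169*s^4 + 47.5556*s^3 + 57.1319*s^2 + 9.715*s + 0.4489)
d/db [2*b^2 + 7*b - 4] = 4*b + 7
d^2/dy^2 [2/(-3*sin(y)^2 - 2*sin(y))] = 4*(18*sin(y) + 9 - 25/sin(y) - 18/sin(y)^2 - 4/sin(y)^3)/(3*sin(y) + 2)^3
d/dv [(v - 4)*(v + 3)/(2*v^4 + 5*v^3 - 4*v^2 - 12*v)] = (-4*v^4 + 9*v^3 + 88*v^2 - 12*v - 72)/(v^2*(4*v^5 + 12*v^4 - 15*v^3 - 58*v^2 + 12*v + 72))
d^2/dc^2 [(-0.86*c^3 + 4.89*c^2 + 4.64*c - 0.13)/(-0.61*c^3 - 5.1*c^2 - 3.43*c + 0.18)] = (-8.990058*c^6 - 21.155532*c^5 - 23.508546*c^4 - 30.1061560000001*c^3 - 14.313774*c^2 - 11.659752*c - 2.74879)/(0.226981*c^9 + 5.69313*c^8 + 51.427209*c^7 + 196.474446*c^6 + 285.812787*c^5 + 163.697886*c^4 + 21.520459*c^3 - 5.857326*c^2 + 0.333396*c - 0.005832)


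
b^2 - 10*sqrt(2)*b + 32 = (b - 8*sqrt(2))*(b - 2*sqrt(2))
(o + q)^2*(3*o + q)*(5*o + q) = 15*o^4 + 38*o^3*q + 32*o^2*q^2 + 10*o*q^3 + q^4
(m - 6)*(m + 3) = m^2 - 3*m - 18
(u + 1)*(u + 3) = u^2 + 4*u + 3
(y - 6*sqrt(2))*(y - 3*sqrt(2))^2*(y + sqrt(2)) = y^4 - 11*sqrt(2)*y^3 + 66*y^2 - 18*sqrt(2)*y - 216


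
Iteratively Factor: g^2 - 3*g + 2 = (g - 2)*(g - 1)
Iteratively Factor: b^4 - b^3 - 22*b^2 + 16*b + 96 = (b + 2)*(b^3 - 3*b^2 - 16*b + 48) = (b - 3)*(b + 2)*(b^2 - 16) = (b - 3)*(b + 2)*(b + 4)*(b - 4)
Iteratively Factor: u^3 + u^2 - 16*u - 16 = (u - 4)*(u^2 + 5*u + 4) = (u - 4)*(u + 4)*(u + 1)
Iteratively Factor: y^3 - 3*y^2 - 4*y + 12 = (y - 2)*(y^2 - y - 6) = (y - 2)*(y + 2)*(y - 3)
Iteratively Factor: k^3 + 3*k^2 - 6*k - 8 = (k + 4)*(k^2 - k - 2) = (k - 2)*(k + 4)*(k + 1)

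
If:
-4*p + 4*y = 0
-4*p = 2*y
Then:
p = 0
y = 0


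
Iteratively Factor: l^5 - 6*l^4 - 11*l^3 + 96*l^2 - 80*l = (l - 4)*(l^4 - 2*l^3 - 19*l^2 + 20*l) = l*(l - 4)*(l^3 - 2*l^2 - 19*l + 20) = l*(l - 4)*(l - 1)*(l^2 - l - 20) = l*(l - 4)*(l - 1)*(l + 4)*(l - 5)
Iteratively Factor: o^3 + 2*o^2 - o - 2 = (o + 2)*(o^2 - 1) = (o + 1)*(o + 2)*(o - 1)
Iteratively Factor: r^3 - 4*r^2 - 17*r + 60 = (r - 5)*(r^2 + r - 12) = (r - 5)*(r + 4)*(r - 3)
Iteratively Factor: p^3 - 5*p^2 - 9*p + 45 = (p - 5)*(p^2 - 9) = (p - 5)*(p + 3)*(p - 3)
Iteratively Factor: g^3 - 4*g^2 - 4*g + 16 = (g + 2)*(g^2 - 6*g + 8) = (g - 2)*(g + 2)*(g - 4)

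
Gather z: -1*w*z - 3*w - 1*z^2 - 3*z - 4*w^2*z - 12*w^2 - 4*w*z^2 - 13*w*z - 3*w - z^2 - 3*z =-12*w^2 - 6*w + z^2*(-4*w - 2) + z*(-4*w^2 - 14*w - 6)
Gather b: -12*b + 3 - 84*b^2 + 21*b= -84*b^2 + 9*b + 3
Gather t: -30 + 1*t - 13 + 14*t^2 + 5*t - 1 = 14*t^2 + 6*t - 44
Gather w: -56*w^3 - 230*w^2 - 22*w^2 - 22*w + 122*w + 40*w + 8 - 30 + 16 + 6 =-56*w^3 - 252*w^2 + 140*w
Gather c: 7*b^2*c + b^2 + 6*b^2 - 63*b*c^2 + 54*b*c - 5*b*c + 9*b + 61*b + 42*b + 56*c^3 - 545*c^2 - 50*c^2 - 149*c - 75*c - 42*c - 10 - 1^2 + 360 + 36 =7*b^2 + 112*b + 56*c^3 + c^2*(-63*b - 595) + c*(7*b^2 + 49*b - 266) + 385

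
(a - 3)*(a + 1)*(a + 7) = a^3 + 5*a^2 - 17*a - 21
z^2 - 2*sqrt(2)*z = z*(z - 2*sqrt(2))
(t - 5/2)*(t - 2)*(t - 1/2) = t^3 - 5*t^2 + 29*t/4 - 5/2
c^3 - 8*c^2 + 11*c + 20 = (c - 5)*(c - 4)*(c + 1)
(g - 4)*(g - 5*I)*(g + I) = g^3 - 4*g^2 - 4*I*g^2 + 5*g + 16*I*g - 20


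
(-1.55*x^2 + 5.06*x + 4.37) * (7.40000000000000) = -11.47*x^2 + 37.444*x + 32.338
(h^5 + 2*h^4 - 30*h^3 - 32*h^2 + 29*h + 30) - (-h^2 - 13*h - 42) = h^5 + 2*h^4 - 30*h^3 - 31*h^2 + 42*h + 72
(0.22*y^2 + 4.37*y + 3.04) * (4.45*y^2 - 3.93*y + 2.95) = 0.979*y^4 + 18.5819*y^3 - 2.9971*y^2 + 0.9443*y + 8.968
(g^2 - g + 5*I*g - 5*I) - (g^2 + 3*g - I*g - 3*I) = -4*g + 6*I*g - 2*I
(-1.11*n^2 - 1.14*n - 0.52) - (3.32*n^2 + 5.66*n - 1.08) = -4.43*n^2 - 6.8*n + 0.56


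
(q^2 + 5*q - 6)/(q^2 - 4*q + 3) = (q + 6)/(q - 3)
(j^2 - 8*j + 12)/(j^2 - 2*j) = (j - 6)/j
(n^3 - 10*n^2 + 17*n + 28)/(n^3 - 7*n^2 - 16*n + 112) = (n + 1)/(n + 4)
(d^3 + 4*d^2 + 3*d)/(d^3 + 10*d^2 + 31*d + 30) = d*(d + 1)/(d^2 + 7*d + 10)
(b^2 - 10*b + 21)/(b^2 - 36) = (b^2 - 10*b + 21)/(b^2 - 36)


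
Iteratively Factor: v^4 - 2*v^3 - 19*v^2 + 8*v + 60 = (v - 5)*(v^3 + 3*v^2 - 4*v - 12) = (v - 5)*(v - 2)*(v^2 + 5*v + 6) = (v - 5)*(v - 2)*(v + 2)*(v + 3)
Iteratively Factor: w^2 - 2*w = (w - 2)*(w)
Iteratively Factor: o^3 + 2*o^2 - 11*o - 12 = (o + 1)*(o^2 + o - 12) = (o - 3)*(o + 1)*(o + 4)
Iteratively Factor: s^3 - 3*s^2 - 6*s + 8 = (s - 1)*(s^2 - 2*s - 8) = (s - 4)*(s - 1)*(s + 2)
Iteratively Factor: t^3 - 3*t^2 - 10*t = (t - 5)*(t^2 + 2*t) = (t - 5)*(t + 2)*(t)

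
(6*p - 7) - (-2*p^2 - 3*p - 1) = 2*p^2 + 9*p - 6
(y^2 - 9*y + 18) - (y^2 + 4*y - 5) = 23 - 13*y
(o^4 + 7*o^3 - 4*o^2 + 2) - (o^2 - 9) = o^4 + 7*o^3 - 5*o^2 + 11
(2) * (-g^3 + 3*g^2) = -2*g^3 + 6*g^2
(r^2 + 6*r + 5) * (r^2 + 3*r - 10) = r^4 + 9*r^3 + 13*r^2 - 45*r - 50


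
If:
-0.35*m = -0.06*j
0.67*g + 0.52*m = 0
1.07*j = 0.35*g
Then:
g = 0.00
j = 0.00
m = 0.00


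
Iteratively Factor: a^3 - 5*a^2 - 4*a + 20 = (a - 5)*(a^2 - 4) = (a - 5)*(a - 2)*(a + 2)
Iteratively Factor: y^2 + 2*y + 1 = (y + 1)*(y + 1)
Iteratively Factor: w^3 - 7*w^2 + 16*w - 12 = (w - 2)*(w^2 - 5*w + 6) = (w - 3)*(w - 2)*(w - 2)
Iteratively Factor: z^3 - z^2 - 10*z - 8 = (z + 1)*(z^2 - 2*z - 8) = (z - 4)*(z + 1)*(z + 2)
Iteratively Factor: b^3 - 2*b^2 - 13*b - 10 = (b + 2)*(b^2 - 4*b - 5) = (b - 5)*(b + 2)*(b + 1)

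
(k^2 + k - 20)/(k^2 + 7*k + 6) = (k^2 + k - 20)/(k^2 + 7*k + 6)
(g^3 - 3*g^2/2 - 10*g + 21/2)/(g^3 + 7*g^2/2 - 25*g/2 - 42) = (g - 1)/(g + 4)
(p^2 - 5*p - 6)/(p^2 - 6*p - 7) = (p - 6)/(p - 7)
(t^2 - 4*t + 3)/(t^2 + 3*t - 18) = (t - 1)/(t + 6)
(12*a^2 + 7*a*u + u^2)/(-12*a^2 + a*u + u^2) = (3*a + u)/(-3*a + u)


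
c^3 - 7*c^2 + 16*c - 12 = (c - 3)*(c - 2)^2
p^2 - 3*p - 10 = (p - 5)*(p + 2)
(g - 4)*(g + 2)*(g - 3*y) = g^3 - 3*g^2*y - 2*g^2 + 6*g*y - 8*g + 24*y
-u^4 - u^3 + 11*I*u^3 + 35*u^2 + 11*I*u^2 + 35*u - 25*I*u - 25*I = (u - 5*I)^2*(I*u + 1)*(I*u + I)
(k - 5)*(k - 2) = k^2 - 7*k + 10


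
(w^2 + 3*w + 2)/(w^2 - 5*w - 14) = (w + 1)/(w - 7)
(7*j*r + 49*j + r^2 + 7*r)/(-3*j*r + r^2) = (7*j*r + 49*j + r^2 + 7*r)/(r*(-3*j + r))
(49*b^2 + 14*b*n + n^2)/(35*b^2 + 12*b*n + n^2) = (7*b + n)/(5*b + n)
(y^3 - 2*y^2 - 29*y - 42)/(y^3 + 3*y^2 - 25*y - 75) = (y^2 - 5*y - 14)/(y^2 - 25)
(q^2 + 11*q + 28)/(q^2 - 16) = (q + 7)/(q - 4)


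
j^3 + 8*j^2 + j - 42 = (j - 2)*(j + 3)*(j + 7)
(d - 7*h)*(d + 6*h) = d^2 - d*h - 42*h^2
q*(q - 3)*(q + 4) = q^3 + q^2 - 12*q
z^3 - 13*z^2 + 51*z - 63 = (z - 7)*(z - 3)^2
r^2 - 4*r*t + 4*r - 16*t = (r + 4)*(r - 4*t)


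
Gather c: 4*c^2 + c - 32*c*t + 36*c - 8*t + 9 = 4*c^2 + c*(37 - 32*t) - 8*t + 9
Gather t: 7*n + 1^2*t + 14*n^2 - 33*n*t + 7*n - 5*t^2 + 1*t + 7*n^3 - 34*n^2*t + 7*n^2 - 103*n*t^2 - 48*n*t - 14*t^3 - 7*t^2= 7*n^3 + 21*n^2 + 14*n - 14*t^3 + t^2*(-103*n - 12) + t*(-34*n^2 - 81*n + 2)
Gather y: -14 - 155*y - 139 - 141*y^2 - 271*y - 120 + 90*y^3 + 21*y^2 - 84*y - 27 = 90*y^3 - 120*y^2 - 510*y - 300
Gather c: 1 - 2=-1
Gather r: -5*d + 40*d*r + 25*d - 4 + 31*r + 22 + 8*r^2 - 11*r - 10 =20*d + 8*r^2 + r*(40*d + 20) + 8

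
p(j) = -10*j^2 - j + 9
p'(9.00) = -181.00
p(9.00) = -810.00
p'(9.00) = -181.00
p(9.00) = -810.00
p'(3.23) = -65.60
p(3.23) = -98.56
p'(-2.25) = 44.00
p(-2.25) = -39.38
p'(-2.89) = 56.80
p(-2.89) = -71.63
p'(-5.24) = 103.80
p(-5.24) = -260.34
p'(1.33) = -27.60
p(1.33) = -10.02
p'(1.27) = -26.40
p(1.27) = -8.40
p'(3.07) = -62.40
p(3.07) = -88.32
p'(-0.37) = 6.40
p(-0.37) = 8.00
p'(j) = -20*j - 1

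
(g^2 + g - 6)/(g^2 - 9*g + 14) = (g + 3)/(g - 7)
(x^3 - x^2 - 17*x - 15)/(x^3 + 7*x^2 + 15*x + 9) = (x - 5)/(x + 3)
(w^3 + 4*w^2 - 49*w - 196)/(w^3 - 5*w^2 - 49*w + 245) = (w + 4)/(w - 5)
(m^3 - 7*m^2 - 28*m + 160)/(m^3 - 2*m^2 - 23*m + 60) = (m - 8)/(m - 3)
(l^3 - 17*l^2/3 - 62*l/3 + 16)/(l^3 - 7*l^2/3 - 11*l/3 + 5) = (3*l^3 - 17*l^2 - 62*l + 48)/(3*l^3 - 7*l^2 - 11*l + 15)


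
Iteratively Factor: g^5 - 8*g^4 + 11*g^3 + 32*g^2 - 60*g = (g + 2)*(g^4 - 10*g^3 + 31*g^2 - 30*g) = g*(g + 2)*(g^3 - 10*g^2 + 31*g - 30) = g*(g - 2)*(g + 2)*(g^2 - 8*g + 15) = g*(g - 5)*(g - 2)*(g + 2)*(g - 3)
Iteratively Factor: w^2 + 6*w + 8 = (w + 2)*(w + 4)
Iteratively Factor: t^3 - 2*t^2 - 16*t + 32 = (t - 2)*(t^2 - 16) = (t - 2)*(t + 4)*(t - 4)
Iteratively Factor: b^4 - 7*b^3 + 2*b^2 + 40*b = (b)*(b^3 - 7*b^2 + 2*b + 40) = b*(b + 2)*(b^2 - 9*b + 20) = b*(b - 5)*(b + 2)*(b - 4)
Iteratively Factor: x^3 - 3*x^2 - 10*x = (x)*(x^2 - 3*x - 10) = x*(x - 5)*(x + 2)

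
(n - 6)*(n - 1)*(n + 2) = n^3 - 5*n^2 - 8*n + 12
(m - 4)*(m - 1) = m^2 - 5*m + 4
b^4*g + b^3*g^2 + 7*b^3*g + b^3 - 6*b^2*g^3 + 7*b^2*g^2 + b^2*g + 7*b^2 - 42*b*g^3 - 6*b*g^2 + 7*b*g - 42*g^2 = (b + 7)*(b - 2*g)*(b + 3*g)*(b*g + 1)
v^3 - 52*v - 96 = (v - 8)*(v + 2)*(v + 6)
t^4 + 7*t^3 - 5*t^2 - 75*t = t*(t - 3)*(t + 5)^2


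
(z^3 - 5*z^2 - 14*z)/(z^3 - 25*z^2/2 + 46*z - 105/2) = 2*z*(z + 2)/(2*z^2 - 11*z + 15)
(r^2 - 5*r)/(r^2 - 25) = r/(r + 5)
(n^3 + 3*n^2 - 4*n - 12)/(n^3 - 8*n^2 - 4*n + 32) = (n + 3)/(n - 8)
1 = 1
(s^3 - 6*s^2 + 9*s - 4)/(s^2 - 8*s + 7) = (s^2 - 5*s + 4)/(s - 7)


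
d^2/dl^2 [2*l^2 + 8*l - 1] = 4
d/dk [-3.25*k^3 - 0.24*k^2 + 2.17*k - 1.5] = -9.75*k^2 - 0.48*k + 2.17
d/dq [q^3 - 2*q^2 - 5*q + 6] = 3*q^2 - 4*q - 5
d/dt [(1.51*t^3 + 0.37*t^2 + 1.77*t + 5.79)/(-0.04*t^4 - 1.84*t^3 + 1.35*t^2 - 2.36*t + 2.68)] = (0.0604*t^6 + 0.0296000000000003*t^5 + 2.9317*t^4 + 0.312800000000001*t^3 + 40.8385*t^2 - 13.6498*t + 18.408)/(0.0016*t^8 + 0.1472*t^7 + 3.2776*t^6 - 4.7792*t^5 + 10.2929*t^4 - 16.2344*t^3 + 12.8056*t^2 - 12.6496*t + 7.1824)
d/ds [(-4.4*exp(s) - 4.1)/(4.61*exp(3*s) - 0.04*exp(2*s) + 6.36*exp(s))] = (40.568*exp(3*s) + 56.527*exp(2*s) - 0.327999999999999*exp(s) + 26.076)*exp(-s)/(21.2521*exp(4*s) - 0.3688*exp(3*s) + 58.6408*exp(2*s) - 0.5088*exp(s) + 40.4496)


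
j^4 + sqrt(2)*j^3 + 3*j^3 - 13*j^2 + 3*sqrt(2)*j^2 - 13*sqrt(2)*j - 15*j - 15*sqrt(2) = (j - 3)*(j + 1)*(j + 5)*(j + sqrt(2))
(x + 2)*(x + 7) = x^2 + 9*x + 14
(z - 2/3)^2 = z^2 - 4*z/3 + 4/9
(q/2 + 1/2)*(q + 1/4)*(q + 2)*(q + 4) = q^4/2 + 29*q^3/8 + 63*q^2/8 + 23*q/4 + 1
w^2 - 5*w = w*(w - 5)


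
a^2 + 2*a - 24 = (a - 4)*(a + 6)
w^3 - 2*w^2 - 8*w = w*(w - 4)*(w + 2)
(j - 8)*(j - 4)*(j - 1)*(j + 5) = j^4 - 8*j^3 - 21*j^2 + 188*j - 160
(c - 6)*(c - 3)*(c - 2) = c^3 - 11*c^2 + 36*c - 36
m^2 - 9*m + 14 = (m - 7)*(m - 2)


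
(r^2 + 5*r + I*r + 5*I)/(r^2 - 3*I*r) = (r^2 + r*(5 + I) + 5*I)/(r*(r - 3*I))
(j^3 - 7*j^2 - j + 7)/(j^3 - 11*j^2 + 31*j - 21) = (j + 1)/(j - 3)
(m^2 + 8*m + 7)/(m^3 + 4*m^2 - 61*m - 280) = (m + 1)/(m^2 - 3*m - 40)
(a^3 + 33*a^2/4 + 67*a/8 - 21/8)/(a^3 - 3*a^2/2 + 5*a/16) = 2*(2*a^2 + 17*a + 21)/(a*(4*a - 5))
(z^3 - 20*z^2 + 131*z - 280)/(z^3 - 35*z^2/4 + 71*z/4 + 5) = 4*(z^2 - 15*z + 56)/(4*z^2 - 15*z - 4)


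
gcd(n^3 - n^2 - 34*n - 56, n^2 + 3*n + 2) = n + 2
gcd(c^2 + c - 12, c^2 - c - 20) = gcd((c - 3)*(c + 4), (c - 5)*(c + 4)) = c + 4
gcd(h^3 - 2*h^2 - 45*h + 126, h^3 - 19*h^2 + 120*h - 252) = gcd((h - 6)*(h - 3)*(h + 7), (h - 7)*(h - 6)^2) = h - 6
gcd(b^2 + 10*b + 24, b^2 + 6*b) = b + 6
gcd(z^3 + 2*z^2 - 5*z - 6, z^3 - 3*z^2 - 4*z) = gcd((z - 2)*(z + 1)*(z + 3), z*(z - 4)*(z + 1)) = z + 1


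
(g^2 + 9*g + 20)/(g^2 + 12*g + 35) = (g + 4)/(g + 7)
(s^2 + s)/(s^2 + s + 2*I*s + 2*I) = s/(s + 2*I)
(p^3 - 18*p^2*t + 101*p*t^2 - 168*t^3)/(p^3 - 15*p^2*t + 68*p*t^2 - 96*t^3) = (p - 7*t)/(p - 4*t)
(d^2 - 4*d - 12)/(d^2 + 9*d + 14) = (d - 6)/(d + 7)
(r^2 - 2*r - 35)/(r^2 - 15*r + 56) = (r + 5)/(r - 8)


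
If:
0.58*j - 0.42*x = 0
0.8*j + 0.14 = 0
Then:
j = -0.18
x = -0.24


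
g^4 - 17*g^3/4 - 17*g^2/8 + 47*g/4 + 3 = (g - 4)*(g - 2)*(g + 1/4)*(g + 3/2)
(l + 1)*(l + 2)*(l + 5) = l^3 + 8*l^2 + 17*l + 10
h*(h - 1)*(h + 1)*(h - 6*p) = h^4 - 6*h^3*p - h^2 + 6*h*p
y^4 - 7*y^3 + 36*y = y*(y - 6)*(y - 3)*(y + 2)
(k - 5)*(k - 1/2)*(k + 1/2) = k^3 - 5*k^2 - k/4 + 5/4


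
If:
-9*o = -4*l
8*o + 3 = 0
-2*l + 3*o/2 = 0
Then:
No Solution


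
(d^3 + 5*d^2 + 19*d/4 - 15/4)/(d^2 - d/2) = d + 11/2 + 15/(2*d)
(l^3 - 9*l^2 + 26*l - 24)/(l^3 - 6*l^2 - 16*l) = (-l^3 + 9*l^2 - 26*l + 24)/(l*(-l^2 + 6*l + 16))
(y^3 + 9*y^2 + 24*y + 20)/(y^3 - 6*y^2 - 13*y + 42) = (y^3 + 9*y^2 + 24*y + 20)/(y^3 - 6*y^2 - 13*y + 42)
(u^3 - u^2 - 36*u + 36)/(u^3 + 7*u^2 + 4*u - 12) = (u - 6)/(u + 2)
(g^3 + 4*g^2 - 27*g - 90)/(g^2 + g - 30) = g + 3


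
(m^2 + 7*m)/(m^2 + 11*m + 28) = m/(m + 4)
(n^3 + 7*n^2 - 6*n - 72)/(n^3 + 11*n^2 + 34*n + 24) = (n - 3)/(n + 1)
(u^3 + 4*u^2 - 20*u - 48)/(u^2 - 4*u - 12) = (u^2 + 2*u - 24)/(u - 6)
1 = 1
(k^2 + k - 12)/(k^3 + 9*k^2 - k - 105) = (k + 4)/(k^2 + 12*k + 35)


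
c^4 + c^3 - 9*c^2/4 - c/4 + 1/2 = (c - 1)*(c - 1/2)*(c + 1/2)*(c + 2)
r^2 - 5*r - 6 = (r - 6)*(r + 1)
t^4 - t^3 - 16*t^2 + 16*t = t*(t - 4)*(t - 1)*(t + 4)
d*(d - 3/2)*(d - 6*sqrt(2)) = d^3 - 6*sqrt(2)*d^2 - 3*d^2/2 + 9*sqrt(2)*d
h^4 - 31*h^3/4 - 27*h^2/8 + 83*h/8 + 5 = (h - 8)*(h - 5/4)*(h + 1/2)*(h + 1)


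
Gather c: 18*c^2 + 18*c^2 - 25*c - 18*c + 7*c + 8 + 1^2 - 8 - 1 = 36*c^2 - 36*c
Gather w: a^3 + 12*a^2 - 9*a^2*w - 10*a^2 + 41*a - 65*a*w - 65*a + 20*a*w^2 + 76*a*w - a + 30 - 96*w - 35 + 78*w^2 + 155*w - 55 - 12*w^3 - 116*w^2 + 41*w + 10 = a^3 + 2*a^2 - 25*a - 12*w^3 + w^2*(20*a - 38) + w*(-9*a^2 + 11*a + 100) - 50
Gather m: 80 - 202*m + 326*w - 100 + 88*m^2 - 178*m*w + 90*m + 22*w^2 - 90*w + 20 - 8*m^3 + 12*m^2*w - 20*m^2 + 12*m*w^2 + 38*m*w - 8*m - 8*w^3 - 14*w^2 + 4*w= -8*m^3 + m^2*(12*w + 68) + m*(12*w^2 - 140*w - 120) - 8*w^3 + 8*w^2 + 240*w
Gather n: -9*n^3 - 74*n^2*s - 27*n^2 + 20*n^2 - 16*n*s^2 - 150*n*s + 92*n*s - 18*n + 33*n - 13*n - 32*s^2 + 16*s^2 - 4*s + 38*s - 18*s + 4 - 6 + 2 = -9*n^3 + n^2*(-74*s - 7) + n*(-16*s^2 - 58*s + 2) - 16*s^2 + 16*s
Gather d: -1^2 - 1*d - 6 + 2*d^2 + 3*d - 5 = 2*d^2 + 2*d - 12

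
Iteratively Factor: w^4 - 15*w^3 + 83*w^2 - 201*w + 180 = (w - 4)*(w^3 - 11*w^2 + 39*w - 45) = (w - 5)*(w - 4)*(w^2 - 6*w + 9) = (w - 5)*(w - 4)*(w - 3)*(w - 3)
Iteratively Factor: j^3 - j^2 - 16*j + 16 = (j + 4)*(j^2 - 5*j + 4) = (j - 4)*(j + 4)*(j - 1)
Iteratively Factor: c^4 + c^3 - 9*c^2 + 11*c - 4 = (c - 1)*(c^3 + 2*c^2 - 7*c + 4) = (c - 1)^2*(c^2 + 3*c - 4) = (c - 1)^2*(c + 4)*(c - 1)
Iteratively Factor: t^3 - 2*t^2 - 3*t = (t - 3)*(t^2 + t) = (t - 3)*(t + 1)*(t)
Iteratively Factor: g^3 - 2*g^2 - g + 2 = (g + 1)*(g^2 - 3*g + 2) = (g - 2)*(g + 1)*(g - 1)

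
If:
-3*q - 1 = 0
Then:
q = -1/3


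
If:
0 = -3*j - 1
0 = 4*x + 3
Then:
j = -1/3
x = -3/4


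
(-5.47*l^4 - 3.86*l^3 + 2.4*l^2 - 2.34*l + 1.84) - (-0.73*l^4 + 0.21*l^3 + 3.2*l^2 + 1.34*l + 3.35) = -4.74*l^4 - 4.07*l^3 - 0.8*l^2 - 3.68*l - 1.51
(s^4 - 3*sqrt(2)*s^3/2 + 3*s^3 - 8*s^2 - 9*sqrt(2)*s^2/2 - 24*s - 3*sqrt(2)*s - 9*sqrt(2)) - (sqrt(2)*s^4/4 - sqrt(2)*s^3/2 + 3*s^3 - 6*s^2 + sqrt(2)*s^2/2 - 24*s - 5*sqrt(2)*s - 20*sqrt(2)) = -sqrt(2)*s^4/4 + s^4 - sqrt(2)*s^3 - 5*sqrt(2)*s^2 - 2*s^2 + 2*sqrt(2)*s + 11*sqrt(2)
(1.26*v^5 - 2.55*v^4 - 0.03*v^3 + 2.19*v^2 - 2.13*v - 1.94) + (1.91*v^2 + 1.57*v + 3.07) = 1.26*v^5 - 2.55*v^4 - 0.03*v^3 + 4.1*v^2 - 0.56*v + 1.13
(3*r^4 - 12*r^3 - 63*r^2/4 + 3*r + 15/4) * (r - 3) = 3*r^5 - 21*r^4 + 81*r^3/4 + 201*r^2/4 - 21*r/4 - 45/4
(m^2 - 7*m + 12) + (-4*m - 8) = m^2 - 11*m + 4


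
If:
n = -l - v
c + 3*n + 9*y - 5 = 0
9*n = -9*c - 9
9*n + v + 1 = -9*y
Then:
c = 9*y/2 - 4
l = 25 - 27*y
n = 3 - 9*y/2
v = 63*y/2 - 28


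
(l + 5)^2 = l^2 + 10*l + 25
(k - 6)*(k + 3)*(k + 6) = k^3 + 3*k^2 - 36*k - 108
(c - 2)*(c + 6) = c^2 + 4*c - 12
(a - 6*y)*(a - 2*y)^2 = a^3 - 10*a^2*y + 28*a*y^2 - 24*y^3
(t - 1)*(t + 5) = t^2 + 4*t - 5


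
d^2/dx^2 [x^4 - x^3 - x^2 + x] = 12*x^2 - 6*x - 2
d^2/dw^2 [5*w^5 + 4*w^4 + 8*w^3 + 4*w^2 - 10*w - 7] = 100*w^3 + 48*w^2 + 48*w + 8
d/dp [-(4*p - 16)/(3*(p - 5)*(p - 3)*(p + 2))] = 8*(p^3 - 9*p^2 + 24*p - 13)/(3*(p^6 - 12*p^5 + 34*p^4 + 72*p^3 - 359*p^2 - 60*p + 900))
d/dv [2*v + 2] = 2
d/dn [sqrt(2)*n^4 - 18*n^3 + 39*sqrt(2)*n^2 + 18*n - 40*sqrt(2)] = 4*sqrt(2)*n^3 - 54*n^2 + 78*sqrt(2)*n + 18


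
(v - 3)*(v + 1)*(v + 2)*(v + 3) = v^4 + 3*v^3 - 7*v^2 - 27*v - 18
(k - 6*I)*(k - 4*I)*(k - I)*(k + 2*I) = k^4 - 9*I*k^3 - 12*k^2 - 44*I*k - 48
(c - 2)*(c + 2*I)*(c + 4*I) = c^3 - 2*c^2 + 6*I*c^2 - 8*c - 12*I*c + 16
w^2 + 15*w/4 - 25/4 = (w - 5/4)*(w + 5)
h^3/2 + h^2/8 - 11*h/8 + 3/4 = (h/2 + 1)*(h - 1)*(h - 3/4)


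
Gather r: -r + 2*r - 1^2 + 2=r + 1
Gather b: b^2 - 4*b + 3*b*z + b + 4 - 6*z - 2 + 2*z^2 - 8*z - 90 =b^2 + b*(3*z - 3) + 2*z^2 - 14*z - 88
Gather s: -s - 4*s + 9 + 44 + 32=85 - 5*s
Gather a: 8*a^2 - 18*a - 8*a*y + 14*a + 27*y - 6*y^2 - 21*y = 8*a^2 + a*(-8*y - 4) - 6*y^2 + 6*y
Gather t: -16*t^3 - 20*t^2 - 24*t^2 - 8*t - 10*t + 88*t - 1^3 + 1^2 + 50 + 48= -16*t^3 - 44*t^2 + 70*t + 98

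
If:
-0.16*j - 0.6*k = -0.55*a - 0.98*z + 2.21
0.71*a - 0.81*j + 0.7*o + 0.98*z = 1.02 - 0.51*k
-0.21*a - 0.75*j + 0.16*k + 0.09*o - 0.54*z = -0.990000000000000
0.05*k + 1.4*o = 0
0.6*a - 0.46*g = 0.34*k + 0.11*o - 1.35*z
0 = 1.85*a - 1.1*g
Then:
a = 2.65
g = 4.45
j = 0.29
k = -1.31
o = 0.05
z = 0.01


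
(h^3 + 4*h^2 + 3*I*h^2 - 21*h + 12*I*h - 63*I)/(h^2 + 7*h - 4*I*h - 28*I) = (h^2 + 3*h*(-1 + I) - 9*I)/(h - 4*I)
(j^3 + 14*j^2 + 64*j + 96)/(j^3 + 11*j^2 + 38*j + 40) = (j^2 + 10*j + 24)/(j^2 + 7*j + 10)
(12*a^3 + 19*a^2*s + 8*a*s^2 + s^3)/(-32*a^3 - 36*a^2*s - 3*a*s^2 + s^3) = (3*a + s)/(-8*a + s)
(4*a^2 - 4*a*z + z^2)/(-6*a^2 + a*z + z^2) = (-2*a + z)/(3*a + z)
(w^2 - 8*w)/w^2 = (w - 8)/w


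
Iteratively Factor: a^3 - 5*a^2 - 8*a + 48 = (a - 4)*(a^2 - a - 12) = (a - 4)^2*(a + 3)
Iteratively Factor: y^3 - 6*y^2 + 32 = (y - 4)*(y^2 - 2*y - 8) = (y - 4)^2*(y + 2)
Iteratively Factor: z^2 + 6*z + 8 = (z + 4)*(z + 2)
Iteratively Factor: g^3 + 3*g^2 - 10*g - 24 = (g + 2)*(g^2 + g - 12) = (g - 3)*(g + 2)*(g + 4)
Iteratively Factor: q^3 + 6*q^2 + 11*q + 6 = (q + 2)*(q^2 + 4*q + 3) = (q + 1)*(q + 2)*(q + 3)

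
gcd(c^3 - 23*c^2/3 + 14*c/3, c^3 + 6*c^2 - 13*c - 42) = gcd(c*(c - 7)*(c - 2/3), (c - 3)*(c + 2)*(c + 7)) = 1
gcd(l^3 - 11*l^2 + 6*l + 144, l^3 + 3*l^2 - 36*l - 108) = l^2 - 3*l - 18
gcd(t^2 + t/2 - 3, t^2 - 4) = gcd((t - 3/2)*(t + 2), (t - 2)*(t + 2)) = t + 2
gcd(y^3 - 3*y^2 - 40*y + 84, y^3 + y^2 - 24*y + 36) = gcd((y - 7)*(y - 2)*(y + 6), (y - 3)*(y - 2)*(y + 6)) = y^2 + 4*y - 12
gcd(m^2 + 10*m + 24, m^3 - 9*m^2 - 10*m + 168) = m + 4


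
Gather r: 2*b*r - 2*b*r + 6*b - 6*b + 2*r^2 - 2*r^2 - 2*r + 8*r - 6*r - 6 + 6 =0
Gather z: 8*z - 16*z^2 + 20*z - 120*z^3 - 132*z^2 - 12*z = -120*z^3 - 148*z^2 + 16*z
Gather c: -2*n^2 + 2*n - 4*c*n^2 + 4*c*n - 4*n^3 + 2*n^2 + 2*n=c*(-4*n^2 + 4*n) - 4*n^3 + 4*n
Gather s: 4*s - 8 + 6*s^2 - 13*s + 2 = 6*s^2 - 9*s - 6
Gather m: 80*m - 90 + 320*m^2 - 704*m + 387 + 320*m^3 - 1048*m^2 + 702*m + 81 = 320*m^3 - 728*m^2 + 78*m + 378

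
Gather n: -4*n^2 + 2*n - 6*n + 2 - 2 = -4*n^2 - 4*n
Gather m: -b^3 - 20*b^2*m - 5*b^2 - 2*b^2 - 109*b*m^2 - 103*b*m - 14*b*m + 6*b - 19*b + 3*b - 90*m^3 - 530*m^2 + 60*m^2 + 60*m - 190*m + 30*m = -b^3 - 7*b^2 - 10*b - 90*m^3 + m^2*(-109*b - 470) + m*(-20*b^2 - 117*b - 100)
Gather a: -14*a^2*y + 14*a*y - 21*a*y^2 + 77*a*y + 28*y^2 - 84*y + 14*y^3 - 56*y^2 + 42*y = -14*a^2*y + a*(-21*y^2 + 91*y) + 14*y^3 - 28*y^2 - 42*y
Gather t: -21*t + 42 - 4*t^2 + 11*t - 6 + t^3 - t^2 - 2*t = t^3 - 5*t^2 - 12*t + 36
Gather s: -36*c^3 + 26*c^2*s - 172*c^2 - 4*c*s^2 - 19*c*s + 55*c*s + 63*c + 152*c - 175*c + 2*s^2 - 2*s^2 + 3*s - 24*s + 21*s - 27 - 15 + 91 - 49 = -36*c^3 - 172*c^2 - 4*c*s^2 + 40*c + s*(26*c^2 + 36*c)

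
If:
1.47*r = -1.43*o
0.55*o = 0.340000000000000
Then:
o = 0.62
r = -0.60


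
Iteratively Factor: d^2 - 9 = (d + 3)*(d - 3)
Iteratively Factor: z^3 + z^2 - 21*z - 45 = (z - 5)*(z^2 + 6*z + 9) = (z - 5)*(z + 3)*(z + 3)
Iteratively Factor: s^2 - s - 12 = (s + 3)*(s - 4)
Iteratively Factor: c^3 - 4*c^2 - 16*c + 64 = (c - 4)*(c^2 - 16) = (c - 4)^2*(c + 4)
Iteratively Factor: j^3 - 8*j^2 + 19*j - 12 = (j - 4)*(j^2 - 4*j + 3) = (j - 4)*(j - 1)*(j - 3)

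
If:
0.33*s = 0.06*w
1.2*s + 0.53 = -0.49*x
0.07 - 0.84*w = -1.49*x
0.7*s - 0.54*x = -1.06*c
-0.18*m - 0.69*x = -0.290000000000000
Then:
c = -0.20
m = 4.01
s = -0.19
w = -1.03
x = -0.63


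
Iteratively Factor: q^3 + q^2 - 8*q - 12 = (q + 2)*(q^2 - q - 6) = (q - 3)*(q + 2)*(q + 2)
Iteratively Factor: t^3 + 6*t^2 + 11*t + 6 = (t + 3)*(t^2 + 3*t + 2) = (t + 1)*(t + 3)*(t + 2)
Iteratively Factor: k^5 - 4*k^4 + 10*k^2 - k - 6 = (k - 1)*(k^4 - 3*k^3 - 3*k^2 + 7*k + 6) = (k - 3)*(k - 1)*(k^3 - 3*k - 2) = (k - 3)*(k - 1)*(k + 1)*(k^2 - k - 2) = (k - 3)*(k - 1)*(k + 1)^2*(k - 2)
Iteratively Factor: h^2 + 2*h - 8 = (h + 4)*(h - 2)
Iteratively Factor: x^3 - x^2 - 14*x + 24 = (x - 2)*(x^2 + x - 12) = (x - 3)*(x - 2)*(x + 4)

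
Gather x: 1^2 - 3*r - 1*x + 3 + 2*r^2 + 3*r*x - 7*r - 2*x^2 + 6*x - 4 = 2*r^2 - 10*r - 2*x^2 + x*(3*r + 5)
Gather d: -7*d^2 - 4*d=-7*d^2 - 4*d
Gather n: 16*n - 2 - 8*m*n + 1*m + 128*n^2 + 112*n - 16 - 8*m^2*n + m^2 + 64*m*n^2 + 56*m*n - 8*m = m^2 - 7*m + n^2*(64*m + 128) + n*(-8*m^2 + 48*m + 128) - 18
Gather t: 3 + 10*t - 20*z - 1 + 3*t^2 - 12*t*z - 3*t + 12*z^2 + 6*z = 3*t^2 + t*(7 - 12*z) + 12*z^2 - 14*z + 2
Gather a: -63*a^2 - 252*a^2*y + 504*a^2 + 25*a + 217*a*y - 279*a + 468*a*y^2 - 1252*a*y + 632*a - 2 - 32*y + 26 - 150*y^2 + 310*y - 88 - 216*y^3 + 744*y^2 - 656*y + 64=a^2*(441 - 252*y) + a*(468*y^2 - 1035*y + 378) - 216*y^3 + 594*y^2 - 378*y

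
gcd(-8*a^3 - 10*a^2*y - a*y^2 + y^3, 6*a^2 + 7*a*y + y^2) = a + y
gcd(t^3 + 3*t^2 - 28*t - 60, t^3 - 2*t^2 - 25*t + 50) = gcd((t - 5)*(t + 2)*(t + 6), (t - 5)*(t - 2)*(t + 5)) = t - 5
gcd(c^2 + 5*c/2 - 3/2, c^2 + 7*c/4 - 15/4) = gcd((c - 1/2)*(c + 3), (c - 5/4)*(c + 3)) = c + 3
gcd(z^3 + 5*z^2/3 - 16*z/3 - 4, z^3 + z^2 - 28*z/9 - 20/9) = z + 2/3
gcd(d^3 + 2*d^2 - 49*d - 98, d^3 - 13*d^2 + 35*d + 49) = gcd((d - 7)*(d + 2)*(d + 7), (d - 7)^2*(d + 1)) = d - 7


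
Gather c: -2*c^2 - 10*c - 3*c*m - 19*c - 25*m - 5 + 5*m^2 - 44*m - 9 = -2*c^2 + c*(-3*m - 29) + 5*m^2 - 69*m - 14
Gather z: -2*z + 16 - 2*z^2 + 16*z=-2*z^2 + 14*z + 16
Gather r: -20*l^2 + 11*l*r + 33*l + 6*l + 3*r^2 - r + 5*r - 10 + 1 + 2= -20*l^2 + 39*l + 3*r^2 + r*(11*l + 4) - 7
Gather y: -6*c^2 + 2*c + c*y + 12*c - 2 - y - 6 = -6*c^2 + 14*c + y*(c - 1) - 8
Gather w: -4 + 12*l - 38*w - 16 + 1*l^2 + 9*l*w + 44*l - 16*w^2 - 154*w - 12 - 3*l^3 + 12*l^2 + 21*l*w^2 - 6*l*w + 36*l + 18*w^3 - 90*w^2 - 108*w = -3*l^3 + 13*l^2 + 92*l + 18*w^3 + w^2*(21*l - 106) + w*(3*l - 300) - 32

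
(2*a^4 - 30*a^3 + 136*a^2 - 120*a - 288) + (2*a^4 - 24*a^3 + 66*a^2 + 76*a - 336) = 4*a^4 - 54*a^3 + 202*a^2 - 44*a - 624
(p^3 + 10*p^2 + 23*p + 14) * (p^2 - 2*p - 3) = p^5 + 8*p^4 - 62*p^2 - 97*p - 42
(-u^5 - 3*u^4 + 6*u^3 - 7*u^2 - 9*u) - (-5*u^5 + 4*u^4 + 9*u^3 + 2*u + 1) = 4*u^5 - 7*u^4 - 3*u^3 - 7*u^2 - 11*u - 1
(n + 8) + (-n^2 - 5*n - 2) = -n^2 - 4*n + 6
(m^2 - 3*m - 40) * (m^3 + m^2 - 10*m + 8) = m^5 - 2*m^4 - 53*m^3 - 2*m^2 + 376*m - 320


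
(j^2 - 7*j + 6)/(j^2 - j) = (j - 6)/j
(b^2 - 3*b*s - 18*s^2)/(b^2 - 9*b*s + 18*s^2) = (-b - 3*s)/(-b + 3*s)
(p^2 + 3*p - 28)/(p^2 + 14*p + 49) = (p - 4)/(p + 7)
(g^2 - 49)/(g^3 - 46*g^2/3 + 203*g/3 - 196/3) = 3*(g + 7)/(3*g^2 - 25*g + 28)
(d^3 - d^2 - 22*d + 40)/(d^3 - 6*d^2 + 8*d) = (d + 5)/d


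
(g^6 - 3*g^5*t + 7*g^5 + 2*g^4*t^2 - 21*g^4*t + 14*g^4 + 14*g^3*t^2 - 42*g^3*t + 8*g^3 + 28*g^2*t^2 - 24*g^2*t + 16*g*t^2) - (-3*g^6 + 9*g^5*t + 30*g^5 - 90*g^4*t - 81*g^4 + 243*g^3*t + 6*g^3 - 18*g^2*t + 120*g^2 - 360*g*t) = 4*g^6 - 12*g^5*t - 23*g^5 + 2*g^4*t^2 + 69*g^4*t + 95*g^4 + 14*g^3*t^2 - 285*g^3*t + 2*g^3 + 28*g^2*t^2 - 6*g^2*t - 120*g^2 + 16*g*t^2 + 360*g*t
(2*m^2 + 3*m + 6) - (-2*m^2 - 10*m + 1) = 4*m^2 + 13*m + 5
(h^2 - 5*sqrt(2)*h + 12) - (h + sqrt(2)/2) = h^2 - 5*sqrt(2)*h - h - sqrt(2)/2 + 12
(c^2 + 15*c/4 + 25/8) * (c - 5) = c^3 - 5*c^2/4 - 125*c/8 - 125/8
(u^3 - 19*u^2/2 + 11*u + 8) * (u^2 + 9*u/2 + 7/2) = u^5 - 5*u^4 - 113*u^3/4 + 97*u^2/4 + 149*u/2 + 28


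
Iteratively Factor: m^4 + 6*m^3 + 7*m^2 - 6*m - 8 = (m + 1)*(m^3 + 5*m^2 + 2*m - 8) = (m + 1)*(m + 4)*(m^2 + m - 2) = (m - 1)*(m + 1)*(m + 4)*(m + 2)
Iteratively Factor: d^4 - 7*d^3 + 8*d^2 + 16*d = (d)*(d^3 - 7*d^2 + 8*d + 16) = d*(d - 4)*(d^2 - 3*d - 4) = d*(d - 4)*(d + 1)*(d - 4)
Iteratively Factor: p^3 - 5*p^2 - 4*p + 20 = (p - 5)*(p^2 - 4) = (p - 5)*(p + 2)*(p - 2)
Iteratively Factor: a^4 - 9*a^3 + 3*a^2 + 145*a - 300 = (a - 3)*(a^3 - 6*a^2 - 15*a + 100) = (a - 5)*(a - 3)*(a^2 - a - 20) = (a - 5)^2*(a - 3)*(a + 4)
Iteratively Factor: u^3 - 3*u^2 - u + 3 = (u - 3)*(u^2 - 1) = (u - 3)*(u - 1)*(u + 1)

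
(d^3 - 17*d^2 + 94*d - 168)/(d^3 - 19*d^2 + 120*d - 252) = (d - 4)/(d - 6)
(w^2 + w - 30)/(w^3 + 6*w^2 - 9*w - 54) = (w - 5)/(w^2 - 9)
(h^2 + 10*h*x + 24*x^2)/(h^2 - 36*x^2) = (-h - 4*x)/(-h + 6*x)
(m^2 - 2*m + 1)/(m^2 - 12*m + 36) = (m^2 - 2*m + 1)/(m^2 - 12*m + 36)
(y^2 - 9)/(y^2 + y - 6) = (y - 3)/(y - 2)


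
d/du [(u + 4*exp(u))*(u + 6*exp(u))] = 10*u*exp(u) + 2*u + 48*exp(2*u) + 10*exp(u)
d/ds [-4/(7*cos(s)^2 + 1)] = -112*sin(2*s)/(7*cos(2*s) + 9)^2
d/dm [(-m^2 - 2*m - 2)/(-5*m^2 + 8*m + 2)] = 6*(-3*m^2 - 4*m + 2)/(25*m^4 - 80*m^3 + 44*m^2 + 32*m + 4)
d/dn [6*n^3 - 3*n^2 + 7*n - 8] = 18*n^2 - 6*n + 7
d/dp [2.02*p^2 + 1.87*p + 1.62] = 4.04*p + 1.87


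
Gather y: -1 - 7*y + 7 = 6 - 7*y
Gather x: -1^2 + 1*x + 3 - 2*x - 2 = -x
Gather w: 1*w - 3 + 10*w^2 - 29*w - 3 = 10*w^2 - 28*w - 6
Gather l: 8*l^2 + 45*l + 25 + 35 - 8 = 8*l^2 + 45*l + 52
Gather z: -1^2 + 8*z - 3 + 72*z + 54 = 80*z + 50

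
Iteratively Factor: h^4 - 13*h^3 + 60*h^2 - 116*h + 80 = (h - 2)*(h^3 - 11*h^2 + 38*h - 40) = (h - 4)*(h - 2)*(h^2 - 7*h + 10) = (h - 5)*(h - 4)*(h - 2)*(h - 2)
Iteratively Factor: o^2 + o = (o)*(o + 1)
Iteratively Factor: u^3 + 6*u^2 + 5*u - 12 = (u - 1)*(u^2 + 7*u + 12) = (u - 1)*(u + 3)*(u + 4)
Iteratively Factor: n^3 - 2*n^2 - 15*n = (n)*(n^2 - 2*n - 15) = n*(n - 5)*(n + 3)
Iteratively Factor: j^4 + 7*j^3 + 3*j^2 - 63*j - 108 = (j + 3)*(j^3 + 4*j^2 - 9*j - 36) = (j + 3)*(j + 4)*(j^2 - 9) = (j + 3)^2*(j + 4)*(j - 3)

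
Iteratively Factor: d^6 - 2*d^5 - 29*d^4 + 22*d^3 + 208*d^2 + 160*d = (d + 2)*(d^5 - 4*d^4 - 21*d^3 + 64*d^2 + 80*d) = (d - 5)*(d + 2)*(d^4 + d^3 - 16*d^2 - 16*d) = d*(d - 5)*(d + 2)*(d^3 + d^2 - 16*d - 16) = d*(d - 5)*(d - 4)*(d + 2)*(d^2 + 5*d + 4) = d*(d - 5)*(d - 4)*(d + 1)*(d + 2)*(d + 4)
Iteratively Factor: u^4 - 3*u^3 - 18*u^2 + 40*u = (u - 2)*(u^3 - u^2 - 20*u) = (u - 2)*(u + 4)*(u^2 - 5*u) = (u - 5)*(u - 2)*(u + 4)*(u)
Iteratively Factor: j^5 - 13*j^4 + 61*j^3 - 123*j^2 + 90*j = (j - 3)*(j^4 - 10*j^3 + 31*j^2 - 30*j) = (j - 5)*(j - 3)*(j^3 - 5*j^2 + 6*j) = (j - 5)*(j - 3)*(j - 2)*(j^2 - 3*j) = (j - 5)*(j - 3)^2*(j - 2)*(j)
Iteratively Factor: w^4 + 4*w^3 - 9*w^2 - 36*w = (w + 4)*(w^3 - 9*w) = w*(w + 4)*(w^2 - 9) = w*(w - 3)*(w + 4)*(w + 3)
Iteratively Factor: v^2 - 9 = (v + 3)*(v - 3)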